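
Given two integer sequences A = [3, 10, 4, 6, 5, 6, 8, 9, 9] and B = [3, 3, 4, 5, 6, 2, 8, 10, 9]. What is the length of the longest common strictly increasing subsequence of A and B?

For each value that appears in both, track the longest common increasing run ending there.
The best achievable length is 6; one witness is 3, 4, 5, 6, 8, 9 (A-positions 1,3,5,6,7,8, B-positions 1,3,4,5,7,9).

6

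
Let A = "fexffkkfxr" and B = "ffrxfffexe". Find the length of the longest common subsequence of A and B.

Backtracking the LCS table gives one alignment: f (A1,B2) → x (A3,B4) → f (A4,B5) → f (A5,B6) → f (A8,B7) → x (A9,B9).
So the longest common subsequence has length 6.

6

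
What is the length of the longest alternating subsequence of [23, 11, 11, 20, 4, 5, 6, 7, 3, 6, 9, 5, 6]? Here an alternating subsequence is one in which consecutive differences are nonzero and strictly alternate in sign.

9

A longest alternating subsequence is 23, 11, 20, 4, 5, 3, 6, 5, 6 (positions 1,2,4,5,6,9,10,12,13); its 8 consecutive differences strictly alternate in sign, and length 9 is optimal.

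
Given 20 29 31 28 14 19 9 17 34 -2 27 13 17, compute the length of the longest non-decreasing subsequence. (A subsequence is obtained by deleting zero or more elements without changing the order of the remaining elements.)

Scanning left to right, the best length ending at each element is: 20→1, 29→2, 31→3, 28→2, 14→1, 19→2, 9→1, 17→2, 34→4, -2→1, 27→3, 13→2, 17→3.
So the longest non-decreasing subsequence has length 4, e.g. 20, 29, 31, 34.

4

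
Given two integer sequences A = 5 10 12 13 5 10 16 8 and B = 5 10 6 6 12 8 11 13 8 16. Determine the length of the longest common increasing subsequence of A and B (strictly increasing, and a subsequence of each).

5

A longest common strictly increasing subsequence is 5, 10, 12, 13, 16 (length 5); it appears in order in both A and B, and no longer such subsequence exists.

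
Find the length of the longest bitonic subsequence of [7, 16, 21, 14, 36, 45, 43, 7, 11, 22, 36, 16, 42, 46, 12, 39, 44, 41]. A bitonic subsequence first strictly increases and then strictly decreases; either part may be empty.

Let inc[i] be the LIS ending at i and dec[i] the longest strictly decreasing subsequence starting at i. inc = [1, 2, 3, 2, 4, 5, 5, 1, 2, 4, 5, 3, 6, 7, 3, 6, 7, 7], dec = [1, 3, 3, 2, 4, 5, 4, 1, 1, 3, 3, 2, 2, 3, 1, 1, 2, 1].
max_i inc[i]+dec[i]−1 = 9, with one witness 7, 16, 21, 36, 45, 43, 36, 16, 12.

9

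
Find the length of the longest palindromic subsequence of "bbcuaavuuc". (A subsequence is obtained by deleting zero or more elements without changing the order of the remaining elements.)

One longest palindromic subsequence is cuaauc (positions 3,4,5,6,9,10); it reads the same forward and backward, and the interval DP gives dp[1][10] = 6.

6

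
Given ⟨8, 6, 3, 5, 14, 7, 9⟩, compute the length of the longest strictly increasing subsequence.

Scanning left to right, the best length ending at each element is: 8→1, 6→1, 3→1, 5→2, 14→3, 7→3, 9→4.
So the longest increasing subsequence has length 4, e.g. 3, 5, 7, 9.

4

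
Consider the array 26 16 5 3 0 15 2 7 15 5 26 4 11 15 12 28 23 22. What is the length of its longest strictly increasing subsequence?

Scanning left to right, the best length ending at each element is: 26→1, 16→1, 5→1, 3→1, 0→1, 15→2, 2→2, 7→3, 15→4, 5→3, 26→5, 4→3, 11→4, 15→5, 12→5, 28→6, 23→6, 22→6.
So the longest increasing subsequence has length 6, e.g. 0, 2, 7, 15, 26, 28.

6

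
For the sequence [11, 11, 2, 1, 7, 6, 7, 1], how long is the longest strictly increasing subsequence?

3

Let dp[i] be the longest increasing subsequence ending at position i. Then dp = [1, 1, 1, 1, 2, 2, 3, 1].
The maximum is 3; one witness is 2, 6, 7 at positions 3,6,7.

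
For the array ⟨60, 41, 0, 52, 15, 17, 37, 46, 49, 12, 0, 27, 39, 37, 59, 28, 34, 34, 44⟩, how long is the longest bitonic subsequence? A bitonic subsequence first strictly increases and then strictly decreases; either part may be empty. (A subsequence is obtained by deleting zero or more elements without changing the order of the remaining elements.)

One longest bitonic subsequence is 0, 15, 17, 37, 46, 49, 39, 37, 34 (positions 3,5,6,7,8,9,13,14,18): it rises to 49 then falls. Length 9 is optimal.

9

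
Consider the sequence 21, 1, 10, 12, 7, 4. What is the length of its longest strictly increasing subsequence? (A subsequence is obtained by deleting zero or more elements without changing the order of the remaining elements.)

One longest increasing subsequence is 1, 10, 12 (positions 2,3,4), of length 3; no longer one exists.

3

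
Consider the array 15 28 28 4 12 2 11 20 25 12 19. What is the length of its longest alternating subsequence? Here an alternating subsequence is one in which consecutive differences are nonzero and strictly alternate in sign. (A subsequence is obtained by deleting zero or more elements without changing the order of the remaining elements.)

Track the best alternating length ending on an up-step vs a down-step at each position: up/down = 1/1, 2/1, 2/1, 1/3, 4/3, 1/5, 6/5, 6/3, 6/3, 6/7, 8/7.
The maximum over both is 8; one such subsequence is 15, 28, 4, 12, 2, 20, 12, 19.

8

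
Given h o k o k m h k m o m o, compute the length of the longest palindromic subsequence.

7

One longest palindromic subsequence is oomkmoo (positions 2,4,6,8,9,10,12); it reads the same forward and backward, and the interval DP gives dp[1][12] = 7.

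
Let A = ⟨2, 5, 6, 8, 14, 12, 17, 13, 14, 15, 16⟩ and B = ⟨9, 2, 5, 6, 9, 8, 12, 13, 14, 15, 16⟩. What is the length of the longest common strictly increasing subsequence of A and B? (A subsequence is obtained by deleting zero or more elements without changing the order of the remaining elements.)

A longest common strictly increasing subsequence is 2, 5, 6, 8, 12, 13, 14, 15, 16 (length 9); it appears in order in both A and B, and no longer such subsequence exists.

9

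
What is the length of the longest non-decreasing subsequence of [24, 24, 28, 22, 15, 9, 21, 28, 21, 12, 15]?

4

Scanning left to right, the best length ending at each element is: 24→1, 24→2, 28→3, 22→1, 15→1, 9→1, 21→2, 28→4, 21→3, 12→2, 15→3.
So the longest non-decreasing subsequence has length 4, e.g. 24, 24, 28, 28.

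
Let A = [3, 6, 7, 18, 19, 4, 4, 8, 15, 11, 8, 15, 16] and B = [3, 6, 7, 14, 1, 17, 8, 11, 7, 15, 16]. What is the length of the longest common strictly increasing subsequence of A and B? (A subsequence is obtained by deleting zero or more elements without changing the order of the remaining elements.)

For each value that appears in both, track the longest common increasing run ending there.
The best achievable length is 7; one witness is 3, 6, 7, 8, 11, 15, 16 (A-positions 1,2,3,8,10,12,13, B-positions 1,2,3,7,8,10,11).

7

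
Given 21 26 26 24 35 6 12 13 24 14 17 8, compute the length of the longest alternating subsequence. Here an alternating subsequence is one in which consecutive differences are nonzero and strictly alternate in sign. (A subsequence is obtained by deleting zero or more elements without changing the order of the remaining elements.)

Track the best alternating length ending on an up-step vs a down-step at each position: up/down = 1/1, 2/1, 2/1, 2/3, 4/1, 1/5, 6/5, 6/5, 6/5, 6/7, 8/7, 6/9.
The maximum over both is 9; one such subsequence is 21, 26, 24, 35, 6, 24, 14, 17, 8.

9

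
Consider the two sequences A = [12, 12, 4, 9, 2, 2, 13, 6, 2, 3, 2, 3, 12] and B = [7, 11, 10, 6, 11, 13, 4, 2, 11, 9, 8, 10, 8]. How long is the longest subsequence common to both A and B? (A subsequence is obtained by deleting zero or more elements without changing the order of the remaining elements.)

Backtracking the LCS table gives one alignment: 4 (A3,B7) → 9 (A4,B10).
So the longest common subsequence has length 2.

2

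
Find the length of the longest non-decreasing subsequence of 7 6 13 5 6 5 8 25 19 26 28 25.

Scanning left to right, the best length ending at each element is: 7→1, 6→1, 13→2, 5→1, 6→2, 5→2, 8→3, 25→4, 19→4, 26→5, 28→6, 25→5.
So the longest non-decreasing subsequence has length 6, e.g. 6, 6, 8, 25, 26, 28.

6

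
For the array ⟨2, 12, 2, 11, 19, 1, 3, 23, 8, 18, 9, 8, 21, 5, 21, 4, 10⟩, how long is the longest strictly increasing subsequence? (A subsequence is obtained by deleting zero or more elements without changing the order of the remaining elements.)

One longest increasing subsequence is 2, 3, 8, 18, 21 (positions 1,7,9,10,13), of length 5; no longer one exists.

5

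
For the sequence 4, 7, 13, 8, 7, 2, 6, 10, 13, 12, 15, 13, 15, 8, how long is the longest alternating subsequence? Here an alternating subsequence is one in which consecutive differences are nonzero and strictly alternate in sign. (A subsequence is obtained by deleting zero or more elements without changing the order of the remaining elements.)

Track the best alternating length ending on an up-step vs a down-step at each position: up/down = 1/1, 2/1, 2/1, 2/3, 2/3, 1/3, 4/3, 4/3, 4/1, 4/5, 6/1, 6/7, 8/1, 4/9.
The maximum over both is 9; one such subsequence is 4, 13, 8, 13, 12, 15, 13, 15, 8.

9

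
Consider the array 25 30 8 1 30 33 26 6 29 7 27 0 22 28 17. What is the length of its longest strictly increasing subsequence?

One longest increasing subsequence is 1, 6, 7, 27, 28 (positions 4,8,10,11,14), of length 5; no longer one exists.

5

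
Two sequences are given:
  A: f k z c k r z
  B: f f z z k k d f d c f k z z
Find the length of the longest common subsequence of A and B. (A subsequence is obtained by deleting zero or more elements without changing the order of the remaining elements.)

5

A longest common subsequence is fkckz (length 5); the LCS DP confirms no longer common subsequence exists.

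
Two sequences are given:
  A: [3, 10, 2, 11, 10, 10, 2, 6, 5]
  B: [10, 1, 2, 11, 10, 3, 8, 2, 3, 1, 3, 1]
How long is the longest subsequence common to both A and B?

5

A longest common subsequence is 10, 2, 11, 10, 2 (length 5); the LCS DP confirms no longer common subsequence exists.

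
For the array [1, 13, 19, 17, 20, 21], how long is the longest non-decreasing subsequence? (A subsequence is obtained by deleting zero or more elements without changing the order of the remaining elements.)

5

One longest non-decreasing subsequence is 1, 13, 19, 20, 21 (positions 1,2,3,5,6), of length 5; no longer one exists.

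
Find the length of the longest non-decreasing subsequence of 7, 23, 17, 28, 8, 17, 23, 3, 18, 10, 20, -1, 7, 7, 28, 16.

Let dp[i] be the longest non-decreasing subsequence ending at position i. Then dp = [1, 2, 2, 3, 2, 3, 4, 1, 4, 3, 5, 1, 2, 3, 6, 4].
The maximum is 6; one witness is 7, 17, 17, 18, 20, 28 at positions 1,3,6,9,11,15.

6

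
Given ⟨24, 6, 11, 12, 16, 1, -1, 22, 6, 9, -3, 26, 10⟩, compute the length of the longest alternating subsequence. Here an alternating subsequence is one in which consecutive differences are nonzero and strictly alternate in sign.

10

A longest alternating subsequence is 24, 6, 11, 1, 22, 6, 9, -3, 26, 10 (positions 1,2,3,6,8,9,10,11,12,13); its 9 consecutive differences strictly alternate in sign, and length 10 is optimal.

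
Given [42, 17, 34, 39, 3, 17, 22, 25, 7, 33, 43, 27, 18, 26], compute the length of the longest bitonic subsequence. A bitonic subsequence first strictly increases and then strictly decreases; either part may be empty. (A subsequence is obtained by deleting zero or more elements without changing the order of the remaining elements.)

One longest bitonic subsequence is 3, 17, 22, 25, 33, 43, 27, 26 (positions 5,6,7,8,10,11,12,14): it rises to 43 then falls. Length 8 is optimal.

8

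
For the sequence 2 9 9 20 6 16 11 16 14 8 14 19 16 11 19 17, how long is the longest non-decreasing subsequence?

Let dp[i] be the longest non-decreasing subsequence ending at position i. Then dp = [1, 2, 3, 4, 2, 4, 4, 5, 5, 3, 6, 7, 7, 5, 8, 8].
The maximum is 8; one witness is 2, 9, 9, 11, 14, 14, 19, 19 at positions 1,2,3,7,9,11,12,15.

8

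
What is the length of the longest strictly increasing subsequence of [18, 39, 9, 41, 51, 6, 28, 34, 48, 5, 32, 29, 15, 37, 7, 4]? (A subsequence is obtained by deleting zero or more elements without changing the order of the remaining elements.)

4

One longest increasing subsequence is 18, 39, 41, 51 (positions 1,2,4,5), of length 4; no longer one exists.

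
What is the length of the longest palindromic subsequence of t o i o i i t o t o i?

One longest palindromic subsequence is iototoi (positions 3,4,7,8,9,10,11); it reads the same forward and backward, and the interval DP gives dp[1][11] = 7.

7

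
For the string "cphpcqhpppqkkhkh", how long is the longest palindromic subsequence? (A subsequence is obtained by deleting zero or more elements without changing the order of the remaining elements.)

7

Using dp[i][j] = 2 + dp[i+1][j−1] if the ends match, else max(dp[i+1][j], dp[i][j−1]):
dp[1][16] = 7. A witness is hhppphh at positions 3,7,8,9,10,14,16.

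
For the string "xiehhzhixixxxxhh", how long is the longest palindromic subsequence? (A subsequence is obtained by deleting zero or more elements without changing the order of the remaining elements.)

One longest palindromic subsequence is hhxxxxxhh (positions 4,5,9,11,12,13,14,15,16); it reads the same forward and backward, and the interval DP gives dp[1][16] = 9.

9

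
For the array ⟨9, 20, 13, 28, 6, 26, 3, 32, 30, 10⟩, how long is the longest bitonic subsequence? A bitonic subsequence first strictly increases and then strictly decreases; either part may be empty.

Let inc[i] be the LIS ending at i and dec[i] the longest strictly decreasing subsequence starting at i. inc = [1, 2, 2, 3, 1, 3, 1, 4, 4, 2], dec = [3, 4, 3, 3, 2, 2, 1, 3, 2, 1].
max_i inc[i]+dec[i]−1 = 6, with one witness 9, 20, 28, 32, 30, 10.

6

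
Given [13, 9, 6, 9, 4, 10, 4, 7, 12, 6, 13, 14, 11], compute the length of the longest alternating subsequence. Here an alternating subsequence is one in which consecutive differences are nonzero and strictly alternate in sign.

A longest alternating subsequence is 13, 6, 9, 4, 10, 4, 7, 6, 13, 11 (positions 1,3,4,5,6,7,8,10,11,13); its 9 consecutive differences strictly alternate in sign, and length 10 is optimal.

10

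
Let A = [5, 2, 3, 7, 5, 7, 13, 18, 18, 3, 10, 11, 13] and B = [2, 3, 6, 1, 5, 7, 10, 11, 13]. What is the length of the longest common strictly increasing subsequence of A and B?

7

For each value that appears in both, track the longest common increasing run ending there.
The best achievable length is 7; one witness is 2, 3, 5, 7, 10, 11, 13 (A-positions 2,3,5,6,11,12,13, B-positions 1,2,5,6,7,8,9).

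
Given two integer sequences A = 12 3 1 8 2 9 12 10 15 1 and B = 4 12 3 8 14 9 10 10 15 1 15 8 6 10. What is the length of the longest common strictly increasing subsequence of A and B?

5

For each value that appears in both, track the longest common increasing run ending there.
The best achievable length is 5; one witness is 3, 8, 9, 10, 15 (A-positions 2,4,6,8,9, B-positions 3,4,6,7,9).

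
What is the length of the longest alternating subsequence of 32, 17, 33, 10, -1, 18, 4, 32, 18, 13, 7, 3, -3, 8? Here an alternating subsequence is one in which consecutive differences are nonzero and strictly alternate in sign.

9

A longest alternating subsequence is 32, 17, 33, 10, 18, 4, 32, 7, 8 (positions 1,2,3,4,6,7,8,11,14); its 8 consecutive differences strictly alternate in sign, and length 9 is optimal.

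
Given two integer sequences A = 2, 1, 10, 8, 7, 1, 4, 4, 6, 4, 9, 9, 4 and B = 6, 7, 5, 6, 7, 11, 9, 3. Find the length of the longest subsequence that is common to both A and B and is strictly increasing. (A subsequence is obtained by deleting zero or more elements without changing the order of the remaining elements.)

2

A longest common strictly increasing subsequence is 6, 9 (length 2); it appears in order in both A and B, and no longer such subsequence exists.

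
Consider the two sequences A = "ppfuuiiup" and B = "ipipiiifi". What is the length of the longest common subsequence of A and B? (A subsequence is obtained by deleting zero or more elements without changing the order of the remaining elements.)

Backtracking the LCS table gives one alignment: p (A1,B2) → p (A2,B4) → f (A3,B8) → i (A7,B9).
So the longest common subsequence has length 4.

4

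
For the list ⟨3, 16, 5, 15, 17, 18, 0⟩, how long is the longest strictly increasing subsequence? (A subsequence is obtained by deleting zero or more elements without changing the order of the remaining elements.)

One longest increasing subsequence is 3, 5, 15, 17, 18 (positions 1,3,4,5,6), of length 5; no longer one exists.

5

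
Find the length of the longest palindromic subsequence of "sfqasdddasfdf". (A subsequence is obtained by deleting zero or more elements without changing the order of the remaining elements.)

Using dp[i][j] = 2 + dp[i+1][j−1] if the ends match, else max(dp[i+1][j], dp[i][j−1]):
dp[1][13] = 7. A witness is fsdddsf at positions 2,5,6,7,8,10,13.

7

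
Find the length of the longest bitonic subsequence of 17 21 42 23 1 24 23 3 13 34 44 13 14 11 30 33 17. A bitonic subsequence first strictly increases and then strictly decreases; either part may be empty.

8

Let inc[i] be the LIS ending at i and dec[i] the longest strictly decreasing subsequence starting at i. inc = [1, 2, 3, 3, 1, 4, 3, 2, 3, 5, 6, 3, 4, 3, 5, 6, 5], dec = [3, 3, 5, 3, 1, 4, 3, 1, 2, 3, 3, 2, 2, 1, 2, 2, 1].
max_i inc[i]+dec[i]−1 = 8, with one witness 17, 21, 23, 24, 34, 44, 33, 17.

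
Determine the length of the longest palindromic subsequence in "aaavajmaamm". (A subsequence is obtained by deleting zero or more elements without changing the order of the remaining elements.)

7

One longest palindromic subsequence is aaavaaa (positions 1,2,3,4,5,8,9); it reads the same forward and backward, and the interval DP gives dp[1][11] = 7.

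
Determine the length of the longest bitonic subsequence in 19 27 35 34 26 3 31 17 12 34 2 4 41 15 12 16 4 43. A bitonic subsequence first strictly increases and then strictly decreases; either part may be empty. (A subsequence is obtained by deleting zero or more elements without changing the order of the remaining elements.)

Let inc[i] be the LIS ending at i and dec[i] the longest strictly decreasing subsequence starting at i. inc = [1, 2, 3, 3, 2, 1, 3, 2, 2, 4, 1, 2, 5, 3, 3, 4, 2, 6], dec = [5, 6, 7, 6, 5, 2, 5, 4, 2, 4, 1, 1, 4, 3, 2, 2, 1, 1].
max_i inc[i]+dec[i]−1 = 9, with one witness 19, 27, 35, 34, 31, 17, 15, 12, 4.

9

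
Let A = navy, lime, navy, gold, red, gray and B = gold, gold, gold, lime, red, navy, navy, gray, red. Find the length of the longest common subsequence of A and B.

A longest common subsequence is navy, navy, red (length 3); the LCS DP confirms no longer common subsequence exists.

3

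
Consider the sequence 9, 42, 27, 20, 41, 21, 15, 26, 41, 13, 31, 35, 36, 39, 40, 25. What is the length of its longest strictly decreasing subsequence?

Scanning left to right, the best length ending at each element is: 9→1, 42→1, 27→2, 20→3, 41→2, 21→3, 15→4, 26→3, 41→2, 13→5, 31→3, 35→3, 36→3, 39→3, 40→3, 25→4.
So the longest decreasing subsequence has length 5, e.g. 42, 27, 20, 15, 13.

5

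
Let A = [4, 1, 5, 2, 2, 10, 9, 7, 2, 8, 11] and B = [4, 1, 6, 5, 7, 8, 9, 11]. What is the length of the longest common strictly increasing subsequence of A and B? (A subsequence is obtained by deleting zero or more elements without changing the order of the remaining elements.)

For each value that appears in both, track the longest common increasing run ending there.
The best achievable length is 5; one witness is 4, 5, 7, 8, 11 (A-positions 1,3,8,10,11, B-positions 1,4,5,6,8).

5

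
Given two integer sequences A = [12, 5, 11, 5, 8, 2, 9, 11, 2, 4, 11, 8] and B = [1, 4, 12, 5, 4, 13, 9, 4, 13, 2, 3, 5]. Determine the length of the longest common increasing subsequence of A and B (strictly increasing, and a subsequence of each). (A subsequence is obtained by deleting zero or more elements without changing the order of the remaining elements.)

For each value that appears in both, track the longest common increasing run ending there.
The best achievable length is 2; one witness is 5, 9 (A-positions 2,7, B-positions 4,7).

2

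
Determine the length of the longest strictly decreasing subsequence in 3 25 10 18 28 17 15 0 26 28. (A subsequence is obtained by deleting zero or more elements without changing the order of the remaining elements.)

Scanning left to right, the best length ending at each element is: 3→1, 25→1, 10→2, 18→2, 28→1, 17→3, 15→4, 0→5, 26→2, 28→1.
So the longest decreasing subsequence has length 5, e.g. 25, 18, 17, 15, 0.

5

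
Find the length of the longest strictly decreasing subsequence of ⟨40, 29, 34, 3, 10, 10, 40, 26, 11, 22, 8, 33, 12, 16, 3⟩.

6

Scanning left to right, the best length ending at each element is: 40→1, 29→2, 34→2, 3→3, 10→3, 10→3, 40→1, 26→3, 11→4, 22→4, 8→5, 33→3, 12→5, 16→5, 3→6.
So the longest decreasing subsequence has length 6, e.g. 40, 29, 26, 11, 8, 3.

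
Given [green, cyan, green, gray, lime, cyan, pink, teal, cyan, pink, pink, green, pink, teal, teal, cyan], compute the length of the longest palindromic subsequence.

One longest palindromic subsequence is cyan teal pink green pink teal cyan (positions 2,8,11,12,13,15,16); it reads the same forward and backward, and the interval DP gives dp[1][16] = 7.

7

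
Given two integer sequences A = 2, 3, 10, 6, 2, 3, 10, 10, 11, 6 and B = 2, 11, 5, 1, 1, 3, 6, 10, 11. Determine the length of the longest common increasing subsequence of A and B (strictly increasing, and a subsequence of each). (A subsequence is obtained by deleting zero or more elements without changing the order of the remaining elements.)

5

A longest common strictly increasing subsequence is 2, 3, 6, 10, 11 (length 5); it appears in order in both A and B, and no longer such subsequence exists.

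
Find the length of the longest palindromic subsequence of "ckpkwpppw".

5

One longest palindromic subsequence is wpppw (positions 5,6,7,8,9); it reads the same forward and backward, and the interval DP gives dp[1][9] = 5.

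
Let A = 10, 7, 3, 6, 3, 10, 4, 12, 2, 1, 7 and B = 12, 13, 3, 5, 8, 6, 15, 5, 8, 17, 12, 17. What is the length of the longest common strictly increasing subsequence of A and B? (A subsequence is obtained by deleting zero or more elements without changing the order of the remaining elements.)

For each value that appears in both, track the longest common increasing run ending there.
The best achievable length is 3; one witness is 3, 6, 12 (A-positions 3,4,8, B-positions 3,6,11).

3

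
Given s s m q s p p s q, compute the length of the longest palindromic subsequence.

One longest palindromic subsequence is qsppsq (positions 4,5,6,7,8,9); it reads the same forward and backward, and the interval DP gives dp[1][9] = 6.

6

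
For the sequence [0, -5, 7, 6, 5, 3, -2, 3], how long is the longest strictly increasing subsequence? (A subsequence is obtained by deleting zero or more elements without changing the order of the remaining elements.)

Scanning left to right, the best length ending at each element is: 0→1, -5→1, 7→2, 6→2, 5→2, 3→2, -2→2, 3→3.
So the longest increasing subsequence has length 3, e.g. -5, -2, 3.

3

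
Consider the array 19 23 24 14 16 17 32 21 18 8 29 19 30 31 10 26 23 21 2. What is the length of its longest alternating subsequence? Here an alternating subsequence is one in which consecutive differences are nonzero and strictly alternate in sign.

11

A longest alternating subsequence is 19, 23, 14, 32, 21, 29, 19, 30, 10, 26, 23 (positions 1,2,4,7,8,11,12,13,15,16,17); its 10 consecutive differences strictly alternate in sign, and length 11 is optimal.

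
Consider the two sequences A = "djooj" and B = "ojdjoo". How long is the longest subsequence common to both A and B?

4

Backtracking the LCS table gives one alignment: d (A1,B3) → j (A2,B4) → o (A3,B5) → o (A4,B6).
So the longest common subsequence has length 4.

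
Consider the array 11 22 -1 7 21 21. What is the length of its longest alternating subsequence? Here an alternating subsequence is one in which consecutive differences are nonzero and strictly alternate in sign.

Track the best alternating length ending on an up-step vs a down-step at each position: up/down = 1/1, 2/1, 1/3, 4/3, 4/3, 4/3.
The maximum over both is 4; one such subsequence is 11, 22, -1, 7.

4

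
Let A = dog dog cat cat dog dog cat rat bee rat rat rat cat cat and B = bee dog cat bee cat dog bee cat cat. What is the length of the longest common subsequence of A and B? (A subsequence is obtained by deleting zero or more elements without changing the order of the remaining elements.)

7

A longest common subsequence is dog, cat, cat, dog, bee, cat, cat (length 7); the LCS DP confirms no longer common subsequence exists.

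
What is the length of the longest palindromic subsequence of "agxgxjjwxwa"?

6

One longest palindromic subsequence is axjjxa (positions 1,5,6,7,9,11); it reads the same forward and backward, and the interval DP gives dp[1][11] = 6.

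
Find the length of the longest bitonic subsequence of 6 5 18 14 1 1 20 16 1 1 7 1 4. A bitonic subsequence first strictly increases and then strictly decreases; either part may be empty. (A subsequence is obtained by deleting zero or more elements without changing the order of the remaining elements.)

6

One longest bitonic subsequence is 6, 18, 20, 16, 7, 4 (positions 1,3,7,8,11,13): it rises to 20 then falls. Length 6 is optimal.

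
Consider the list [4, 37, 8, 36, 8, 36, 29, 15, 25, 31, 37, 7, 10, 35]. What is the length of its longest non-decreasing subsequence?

Scanning left to right, the best length ending at each element is: 4→1, 37→2, 8→2, 36→3, 8→3, 36→4, 29→4, 15→4, 25→5, 31→6, 37→7, 7→2, 10→4, 35→7.
So the longest non-decreasing subsequence has length 7, e.g. 4, 8, 8, 15, 25, 31, 37.

7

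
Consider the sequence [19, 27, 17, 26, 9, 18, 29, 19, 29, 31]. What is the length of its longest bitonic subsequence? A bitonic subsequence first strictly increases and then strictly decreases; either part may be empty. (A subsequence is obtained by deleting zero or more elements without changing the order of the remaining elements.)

Let inc[i] be the LIS ending at i and dec[i] the longest strictly decreasing subsequence starting at i. inc = [1, 2, 1, 2, 1, 2, 3, 3, 4, 5], dec = [3, 3, 2, 2, 1, 1, 2, 1, 1, 1].
max_i inc[i]+dec[i]−1 = 5, with one witness 17, 18, 19, 29, 31.

5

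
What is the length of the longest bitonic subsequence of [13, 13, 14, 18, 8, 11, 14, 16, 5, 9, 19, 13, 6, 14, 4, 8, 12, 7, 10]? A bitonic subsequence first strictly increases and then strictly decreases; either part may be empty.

One longest bitonic subsequence is 8, 11, 14, 16, 19, 14, 12, 10 (positions 5,6,7,8,11,14,17,19): it rises to 19 then falls. Length 8 is optimal.

8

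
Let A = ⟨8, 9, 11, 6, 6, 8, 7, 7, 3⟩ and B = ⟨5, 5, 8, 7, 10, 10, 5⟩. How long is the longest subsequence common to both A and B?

A longest common subsequence is 8, 7 (length 2); the LCS DP confirms no longer common subsequence exists.

2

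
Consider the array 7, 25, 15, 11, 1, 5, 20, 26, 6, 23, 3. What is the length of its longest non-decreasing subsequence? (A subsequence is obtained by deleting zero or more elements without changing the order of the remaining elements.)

4

Scanning left to right, the best length ending at each element is: 7→1, 25→2, 15→2, 11→2, 1→1, 5→2, 20→3, 26→4, 6→3, 23→4, 3→2.
So the longest non-decreasing subsequence has length 4, e.g. 7, 15, 20, 26.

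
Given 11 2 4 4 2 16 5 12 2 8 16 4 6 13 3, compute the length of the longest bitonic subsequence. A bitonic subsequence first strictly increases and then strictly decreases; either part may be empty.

7

Let inc[i] be the LIS ending at i and dec[i] the longest strictly decreasing subsequence starting at i. inc = [1, 1, 2, 2, 1, 3, 3, 4, 1, 4, 5, 2, 4, 5, 2], dec = [4, 1, 2, 2, 1, 5, 3, 4, 1, 3, 3, 2, 2, 2, 1].
max_i inc[i]+dec[i]−1 = 7, with one witness 2, 4, 16, 12, 8, 6, 3.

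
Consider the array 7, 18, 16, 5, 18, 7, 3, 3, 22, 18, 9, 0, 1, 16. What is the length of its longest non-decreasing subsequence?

Scanning left to right, the best length ending at each element is: 7→1, 18→2, 16→2, 5→1, 18→3, 7→2, 3→1, 3→2, 22→4, 18→4, 9→3, 0→1, 1→2, 16→4.
So the longest non-decreasing subsequence has length 4, e.g. 7, 18, 18, 22.

4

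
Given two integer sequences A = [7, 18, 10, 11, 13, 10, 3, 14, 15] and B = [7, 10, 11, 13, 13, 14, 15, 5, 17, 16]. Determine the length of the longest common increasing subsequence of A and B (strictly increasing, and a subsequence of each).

For each value that appears in both, track the longest common increasing run ending there.
The best achievable length is 6; one witness is 7, 10, 11, 13, 14, 15 (A-positions 1,3,4,5,8,9, B-positions 1,2,3,4,6,7).

6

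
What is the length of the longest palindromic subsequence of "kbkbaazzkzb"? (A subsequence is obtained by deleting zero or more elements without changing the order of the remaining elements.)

Using dp[i][j] = 2 + dp[i+1][j−1] if the ends match, else max(dp[i+1][j], dp[i][j−1]):
dp[1][11] = 6. A witness is bkzzkb at positions 2,3,7,8,9,11.

6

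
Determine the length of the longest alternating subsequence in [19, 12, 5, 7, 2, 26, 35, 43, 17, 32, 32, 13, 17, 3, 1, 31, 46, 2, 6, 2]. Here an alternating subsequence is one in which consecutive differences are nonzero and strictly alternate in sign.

14

Track the best alternating length ending on an up-step vs a down-step at each position: up/down = 1/1, 1/2, 1/2, 3/2, 1/4, 5/1, 5/1, 5/1, 5/6, 7/6, 7/6, 5/8, 9/8, 5/10, 1/10, 11/8, 11/1, 11/12, 13/12, 11/14.
The maximum over both is 14; one such subsequence is 19, 5, 7, 2, 26, 17, 32, 13, 17, 3, 31, 2, 6, 2.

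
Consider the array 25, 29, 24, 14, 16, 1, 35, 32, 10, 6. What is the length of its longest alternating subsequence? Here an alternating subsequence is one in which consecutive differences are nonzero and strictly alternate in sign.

7

Track the best alternating length ending on an up-step vs a down-step at each position: up/down = 1/1, 2/1, 1/3, 1/3, 4/3, 1/5, 6/1, 6/7, 6/7, 6/7.
The maximum over both is 7; one such subsequence is 25, 29, 14, 16, 1, 35, 32.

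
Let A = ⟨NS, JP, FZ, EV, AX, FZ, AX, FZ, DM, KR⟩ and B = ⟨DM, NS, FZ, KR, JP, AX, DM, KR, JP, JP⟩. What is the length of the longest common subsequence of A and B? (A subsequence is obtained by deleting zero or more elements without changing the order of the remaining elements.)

Backtracking the LCS table gives one alignment: NS (A1,B2) → JP (A2,B5) → AX (A7,B6) → DM (A9,B7) → KR (A10,B8).
So the longest common subsequence has length 5.

5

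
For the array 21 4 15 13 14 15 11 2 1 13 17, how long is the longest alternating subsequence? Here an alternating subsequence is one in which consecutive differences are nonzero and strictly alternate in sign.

A longest alternating subsequence is 21, 4, 15, 13, 14, 11, 13 (positions 1,2,3,4,5,7,10); its 6 consecutive differences strictly alternate in sign, and length 7 is optimal.

7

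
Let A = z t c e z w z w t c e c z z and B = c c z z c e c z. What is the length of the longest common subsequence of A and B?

7

A longest common subsequence is czzcecz (length 7); the LCS DP confirms no longer common subsequence exists.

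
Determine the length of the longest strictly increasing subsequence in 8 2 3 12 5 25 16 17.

Scanning left to right, the best length ending at each element is: 8→1, 2→1, 3→2, 12→3, 5→3, 25→4, 16→4, 17→5.
So the longest increasing subsequence has length 5, e.g. 2, 3, 12, 16, 17.

5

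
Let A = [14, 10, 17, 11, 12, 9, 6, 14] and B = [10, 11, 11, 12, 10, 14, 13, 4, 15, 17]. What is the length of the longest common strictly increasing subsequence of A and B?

A longest common strictly increasing subsequence is 10, 11, 12, 14 (length 4); it appears in order in both A and B, and no longer such subsequence exists.

4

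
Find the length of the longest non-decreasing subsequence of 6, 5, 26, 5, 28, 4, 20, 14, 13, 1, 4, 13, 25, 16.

5

Let dp[i] be the longest non-decreasing subsequence ending at position i. Then dp = [1, 1, 2, 2, 3, 1, 3, 3, 3, 1, 2, 4, 5, 5].
The maximum is 5; one witness is 5, 5, 13, 13, 25 at positions 2,4,9,12,13.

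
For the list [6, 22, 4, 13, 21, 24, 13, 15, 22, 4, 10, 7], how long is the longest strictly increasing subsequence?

Let dp[i] be the longest increasing subsequence ending at position i. Then dp = [1, 2, 1, 2, 3, 4, 2, 3, 4, 1, 2, 2].
The maximum is 4; one witness is 6, 13, 21, 24 at positions 1,4,5,6.

4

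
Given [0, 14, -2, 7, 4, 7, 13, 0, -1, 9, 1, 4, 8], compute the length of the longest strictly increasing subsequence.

5

Let dp[i] be the longest increasing subsequence ending at position i. Then dp = [1, 2, 1, 2, 2, 3, 4, 2, 2, 4, 3, 4, 5].
The maximum is 5; one witness is -2, 0, 1, 4, 8 at positions 3,8,11,12,13.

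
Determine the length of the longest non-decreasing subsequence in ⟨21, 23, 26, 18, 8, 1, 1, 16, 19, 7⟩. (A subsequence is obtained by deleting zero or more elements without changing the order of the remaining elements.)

4

One longest non-decreasing subsequence is 1, 1, 16, 19 (positions 6,7,8,9), of length 4; no longer one exists.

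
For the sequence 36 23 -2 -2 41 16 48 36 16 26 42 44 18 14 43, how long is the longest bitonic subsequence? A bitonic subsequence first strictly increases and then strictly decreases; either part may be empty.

One longest bitonic subsequence is 36, 41, 48, 36, 26, 18, 14 (positions 1,5,7,8,10,13,14): it rises to 48 then falls. Length 7 is optimal.

7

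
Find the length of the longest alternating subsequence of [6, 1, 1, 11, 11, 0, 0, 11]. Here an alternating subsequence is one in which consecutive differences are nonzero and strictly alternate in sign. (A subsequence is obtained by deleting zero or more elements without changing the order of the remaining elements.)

Track the best alternating length ending on an up-step vs a down-step at each position: up/down = 1/1, 1/2, 1/2, 3/1, 3/1, 1/4, 1/4, 5/1.
The maximum over both is 5; one such subsequence is 6, 1, 11, 0, 11.

5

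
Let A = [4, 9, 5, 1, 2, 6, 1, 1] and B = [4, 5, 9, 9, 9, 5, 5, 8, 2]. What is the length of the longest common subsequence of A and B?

A longest common subsequence is 4, 9, 5, 2 (length 4); the LCS DP confirms no longer common subsequence exists.

4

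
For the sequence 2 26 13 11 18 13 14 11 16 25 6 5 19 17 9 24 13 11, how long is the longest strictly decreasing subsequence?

Let dp[i] be the longest decreasing subsequence ending at position i. Then dp = [1, 1, 2, 3, 2, 3, 3, 4, 3, 2, 5, 6, 3, 4, 5, 3, 5, 6].
The maximum is 6; one witness is 26, 18, 13, 11, 6, 5 at positions 2,5,6,8,11,12.

6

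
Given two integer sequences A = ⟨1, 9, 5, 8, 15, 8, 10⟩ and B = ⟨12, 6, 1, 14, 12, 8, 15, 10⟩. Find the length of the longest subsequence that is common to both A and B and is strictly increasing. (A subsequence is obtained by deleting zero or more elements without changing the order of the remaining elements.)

A longest common strictly increasing subsequence is 1, 8, 15 (length 3); it appears in order in both A and B, and no longer such subsequence exists.

3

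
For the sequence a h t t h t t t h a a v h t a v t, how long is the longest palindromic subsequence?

9

One longest palindromic subsequence is tthttthtt (positions 3,4,5,6,7,8,13,14,17); it reads the same forward and backward, and the interval DP gives dp[1][17] = 9.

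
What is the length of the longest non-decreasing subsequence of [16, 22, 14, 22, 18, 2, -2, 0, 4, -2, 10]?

4

One longest non-decreasing subsequence is -2, 0, 4, 10 (positions 7,8,9,11), of length 4; no longer one exists.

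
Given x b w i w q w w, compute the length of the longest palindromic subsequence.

One longest palindromic subsequence is wwqww (positions 3,5,6,7,8); it reads the same forward and backward, and the interval DP gives dp[1][8] = 5.

5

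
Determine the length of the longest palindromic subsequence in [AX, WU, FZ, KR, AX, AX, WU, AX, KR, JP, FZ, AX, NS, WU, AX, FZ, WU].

11

Using dp[i][j] = 2 + dp[i+1][j−1] if the ends match, else max(dp[i+1][j], dp[i][j−1]):
dp[1][17] = 11. A witness is WU FZ AX WU AX FZ AX WU AX FZ WU at positions 2,3,5,7,8,11,12,14,15,16,17.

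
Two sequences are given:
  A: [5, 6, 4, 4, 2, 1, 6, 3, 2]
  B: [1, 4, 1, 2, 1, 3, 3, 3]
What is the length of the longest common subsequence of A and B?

4

A longest common subsequence is 4, 2, 1, 3 (length 4); the LCS DP confirms no longer common subsequence exists.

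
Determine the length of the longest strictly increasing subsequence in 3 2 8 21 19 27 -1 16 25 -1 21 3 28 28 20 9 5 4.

One longest increasing subsequence is 3, 8, 21, 27, 28 (positions 1,3,4,6,13), of length 5; no longer one exists.

5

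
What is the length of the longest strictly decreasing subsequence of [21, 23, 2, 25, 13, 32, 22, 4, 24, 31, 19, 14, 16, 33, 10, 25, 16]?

5

Scanning left to right, the best length ending at each element is: 21→1, 23→1, 2→2, 25→1, 13→2, 32→1, 22→2, 4→3, 24→2, 31→2, 19→3, 14→4, 16→4, 33→1, 10→5, 25→3, 16→4.
So the longest decreasing subsequence has length 5, e.g. 23, 22, 19, 14, 10.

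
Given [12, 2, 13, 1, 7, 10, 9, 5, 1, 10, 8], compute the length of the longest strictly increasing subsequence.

4

Let dp[i] be the longest increasing subsequence ending at position i. Then dp = [1, 1, 2, 1, 2, 3, 3, 2, 1, 4, 3].
The maximum is 4; one witness is 2, 7, 9, 10 at positions 2,5,7,10.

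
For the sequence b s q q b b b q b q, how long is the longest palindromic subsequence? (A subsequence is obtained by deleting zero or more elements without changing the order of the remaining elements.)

7

One longest palindromic subsequence is qqbbbqq (positions 3,4,5,6,7,8,10); it reads the same forward and backward, and the interval DP gives dp[1][10] = 7.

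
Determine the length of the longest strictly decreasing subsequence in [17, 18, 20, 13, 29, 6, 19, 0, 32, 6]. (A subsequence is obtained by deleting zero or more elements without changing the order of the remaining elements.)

One longest decreasing subsequence is 17, 13, 6, 0 (positions 1,4,6,8), of length 4; no longer one exists.

4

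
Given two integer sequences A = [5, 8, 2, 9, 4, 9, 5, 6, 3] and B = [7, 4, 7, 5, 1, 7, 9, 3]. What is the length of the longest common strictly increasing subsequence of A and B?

2

For each value that appears in both, track the longest common increasing run ending there.
The best achievable length is 2; one witness is 4, 5 (A-positions 5,7, B-positions 2,4).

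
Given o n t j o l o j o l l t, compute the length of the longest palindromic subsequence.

7

One longest palindromic subsequence is tlojolt (positions 3,6,7,8,9,11,12); it reads the same forward and backward, and the interval DP gives dp[1][12] = 7.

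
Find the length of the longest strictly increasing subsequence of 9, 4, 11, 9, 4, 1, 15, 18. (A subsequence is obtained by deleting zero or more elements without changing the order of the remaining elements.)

One longest increasing subsequence is 9, 11, 15, 18 (positions 1,3,7,8), of length 4; no longer one exists.

4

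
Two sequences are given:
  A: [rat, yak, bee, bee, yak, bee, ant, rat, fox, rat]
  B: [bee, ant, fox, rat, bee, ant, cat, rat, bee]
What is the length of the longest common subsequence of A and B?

4

A longest common subsequence is rat, bee, ant, rat (length 4); the LCS DP confirms no longer common subsequence exists.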